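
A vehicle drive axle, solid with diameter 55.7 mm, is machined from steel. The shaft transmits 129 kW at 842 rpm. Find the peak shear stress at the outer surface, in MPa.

ω = 2π·842/60 = 88.17 rad/s, so T = P/ω = 129×10³ / 88.17 = 1463 N·m.
J = πd⁴/32 = π(0.0557)⁴/32 = 9.450×10^-7 m⁴.
τ_max = T·r/J = 1463 × 0.0278 / 9.450×10^-7 = 4.312×10^7 Pa.

43.1 MPa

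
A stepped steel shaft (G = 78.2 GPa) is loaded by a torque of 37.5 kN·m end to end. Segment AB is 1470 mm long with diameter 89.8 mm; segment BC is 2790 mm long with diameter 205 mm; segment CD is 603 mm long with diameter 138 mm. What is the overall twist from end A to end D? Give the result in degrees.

7.23°

J_AB = π(0.0898)⁴/32 = 6.38×10^-6 m⁴; J_BC = π(0.205)⁴/32 = 1.73×10^-4 m⁴; J_CD = π(0.138)⁴/32 = 3.56×10^-5 m⁴.
θ = (T/G)·Σ L_i/J_i = (37500/78.2×10⁹)·(1.47/6.38×10^-6 + 2.79/1.73×10^-4 + 0.603/3.56×10^-5) = 0.1263 rad.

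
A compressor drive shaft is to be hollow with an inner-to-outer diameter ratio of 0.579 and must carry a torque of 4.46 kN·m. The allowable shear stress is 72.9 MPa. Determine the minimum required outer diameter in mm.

70.5 mm

For a hollow shaft with d_i/d_o = 0.579: τ_max = 16T/(π d_o³ (1−k⁴)), so d_o = [16T/(π τ_allow (1−k⁴))]^(1/3) = [16·4460/(π·7.29×10^7·0.8876)]^(1/3) = 0.07054 m.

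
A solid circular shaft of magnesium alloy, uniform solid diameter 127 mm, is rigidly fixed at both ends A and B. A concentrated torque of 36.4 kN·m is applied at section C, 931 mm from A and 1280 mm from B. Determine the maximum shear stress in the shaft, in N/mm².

52.4 N/mm²

With uniform GJ and both ends fixed, compatibility θ_AC = θ_CB gives T_A·a = T_B·b, together with T_A + T_B = T₀.
T_A = T₀·b/(a+b) = 36400·1280/2211 = 21070 N·m; T_B = 15330 N·m.
τ in each portion: τ_AC = 5.24×10^7 Pa, τ_CB = 3.81×10^7 Pa; maximum is in AC.
τ_max = T_AC·r/J = 21070·0.0635/2.55×10^-5 = 5.239×10^7 Pa.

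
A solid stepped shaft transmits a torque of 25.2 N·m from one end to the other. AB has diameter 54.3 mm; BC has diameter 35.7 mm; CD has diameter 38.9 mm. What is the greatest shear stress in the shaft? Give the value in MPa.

Under the same torque, τ_max = 16T/(πd³) is largest where d is smallest — segment BC (d = 35.7 mm).
τ_max = 16·25.20/(π·(0.0357)³) = 2.821×10^6 Pa.

2.82 MPa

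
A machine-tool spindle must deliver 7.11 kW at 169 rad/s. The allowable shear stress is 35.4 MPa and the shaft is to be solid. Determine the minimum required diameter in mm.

ω = 169 rad/s, so T = P/ω = 7.11×10³ / 169.0 = 42.07 N·m.
For a solid shaft τ_max = 16T/(πd³), so d = (16T/(π τ_allow))^(1/3) = (16·42.07/(π·3.54×10^7))^(1/3) = 0.01822 m.

18.2 mm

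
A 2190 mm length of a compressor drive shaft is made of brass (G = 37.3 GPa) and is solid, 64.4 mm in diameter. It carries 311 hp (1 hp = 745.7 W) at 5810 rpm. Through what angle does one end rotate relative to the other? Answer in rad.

ω = 2π·5810/60 = 608.4 rad/s, so T = P/ω = 311×745.7 / 608.4 = 381.2 N·m.
J = πd⁴/32 = π(0.0644)⁴/32 = 1.689×10^-6 m⁴.
θ = T·L/(G·J) = 381.2 × 2.19 / (37.3×10⁹ × 1.689×10^-6) = 0.01325 rad.

0.0133 rad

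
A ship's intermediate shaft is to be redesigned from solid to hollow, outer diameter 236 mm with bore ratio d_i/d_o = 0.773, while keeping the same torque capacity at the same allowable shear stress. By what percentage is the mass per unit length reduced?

46.0 %

Equal τ_max and T ⇒ the solid shaft needs d_s³ = d_o³(1−k⁴), so d_s = 236·(1−0.773⁴)^(1/3) = 203.7 mm.
Area ratio A_h/A_s = d_o²(1−k²)/d_s² = (1−k²)/(1−k⁴)^(2/3) = 0.5403.
Mass saving = 1 − 0.5403 = 46.0 %.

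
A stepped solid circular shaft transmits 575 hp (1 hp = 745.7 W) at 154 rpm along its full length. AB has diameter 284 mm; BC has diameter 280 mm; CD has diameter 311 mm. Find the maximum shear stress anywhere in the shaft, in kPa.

ω = 2π·154/60 = 16.13 rad/s, so T = P/ω = 575×745.7 / 16.13 = 26590 N·m.
Under the same torque, τ_max = 16T/(πd³) is largest where d is smallest — segment BC (d = 280 mm).
τ_max = 16·26590/(π·(0.280)³) = 6.168×10^6 Pa.

6170 kPa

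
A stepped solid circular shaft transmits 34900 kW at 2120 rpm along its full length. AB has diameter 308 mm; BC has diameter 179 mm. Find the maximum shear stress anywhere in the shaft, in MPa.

140 MPa

ω = 2π·2120/60 = 222.0 rad/s, so T = P/ω = 34900×10³ / 222.0 = 157200 N·m.
Under the same torque, τ_max = 16T/(πd³) is largest where d is smallest — segment BC (d = 179 mm).
τ_max = 16·157200/(π·(0.179)³) = 1.396×10^8 Pa.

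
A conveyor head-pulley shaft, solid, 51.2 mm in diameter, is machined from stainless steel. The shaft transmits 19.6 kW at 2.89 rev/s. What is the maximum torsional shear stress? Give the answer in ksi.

ω = 2π·2.89 = 18.16 rad/s, so T = P/ω = 19.6×10³ / 18.16 = 1079 N·m.
J = πd⁴/32 = π(0.0512)⁴/32 = 6.747×10^-7 m⁴.
τ_max = T·r/J = 1079 × 0.0256 / 6.747×10^-7 = 4.096×10^7 Pa.

5.94 ksi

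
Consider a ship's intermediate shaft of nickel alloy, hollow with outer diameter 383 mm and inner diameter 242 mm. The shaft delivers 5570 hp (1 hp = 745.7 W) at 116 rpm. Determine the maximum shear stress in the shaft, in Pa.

ω = 2π·116/60 = 12.15 rad/s, so T = P/ω = 5570×745.7 / 12.15 = 341900 N·m.
J = π(d_o⁴ − d_i⁴)/32 = π(0.383⁴ − 0.242⁴)/32 = 1.776×10^-3 m⁴.
τ_max = T·r/J = 341900 × 0.192 / 1.776×10^-3 = 3.687×10^7 Pa.

3.69e7 Pa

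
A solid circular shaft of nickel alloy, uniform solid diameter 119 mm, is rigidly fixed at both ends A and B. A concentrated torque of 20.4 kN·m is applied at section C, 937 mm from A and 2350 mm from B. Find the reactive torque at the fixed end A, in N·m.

14600 N·m

With uniform GJ and both ends fixed, compatibility θ_AC = θ_CB gives T_A·a = T_B·b, together with T_A + T_B = T₀.
T_A = T₀·b/(a+b) = 20400·2350/3287 = 14580 N·m; T_B = 5815 N·m.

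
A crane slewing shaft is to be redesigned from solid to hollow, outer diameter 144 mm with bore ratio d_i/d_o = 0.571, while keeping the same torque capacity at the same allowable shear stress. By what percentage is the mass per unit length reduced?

Equal τ_max and T ⇒ the solid shaft needs d_s³ = d_o³(1−k⁴), so d_s = 144·(1−0.571⁴)^(1/3) = 138.7 mm.
Area ratio A_h/A_s = d_o²(1−k²)/d_s² = (1−k²)/(1−k⁴)^(2/3) = 0.7264.
Mass saving = 1 − 0.7264 = 27.4 %.

27.4 %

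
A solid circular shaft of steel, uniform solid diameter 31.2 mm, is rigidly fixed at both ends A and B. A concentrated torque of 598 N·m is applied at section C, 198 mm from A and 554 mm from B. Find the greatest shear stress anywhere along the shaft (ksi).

With uniform GJ and both ends fixed, compatibility θ_AC = θ_CB gives T_A·a = T_B·b, together with T_A + T_B = T₀.
T_A = T₀·b/(a+b) = 598.0·554/752.0 = 440.5 N·m; T_B = 157.5 N·m.
τ in each portion: τ_AC = 7.39×10^7 Pa, τ_CB = 2.64×10^7 Pa; maximum is in AC.
τ_max = T_AC·r/J = 440.5·0.0156/9.30×10^-8 = 7.388×10^7 Pa.

10.7 ksi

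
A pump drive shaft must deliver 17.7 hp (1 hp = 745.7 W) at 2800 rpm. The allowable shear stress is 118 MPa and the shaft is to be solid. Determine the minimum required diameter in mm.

ω = 2π·2800/60 = 293.2 rad/s, so T = P/ω = 17.7×745.7 / 293.2 = 45.01 N·m.
For a solid shaft τ_max = 16T/(πd³), so d = (16T/(π τ_allow))^(1/3) = (16·45.01/(π·1.18×10^8))^(1/3) = 0.01248 m.

12.5 mm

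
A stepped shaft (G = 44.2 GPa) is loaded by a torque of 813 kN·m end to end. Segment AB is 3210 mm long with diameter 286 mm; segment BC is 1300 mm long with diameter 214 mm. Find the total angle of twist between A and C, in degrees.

11.8°

J_AB = π(0.286)⁴/32 = 6.57×10^-4 m⁴; J_BC = π(0.214)⁴/32 = 2.06×10^-4 m⁴.
θ = (T/G)·Σ L_i/J_i = (813000/44.2×10⁹)·(3.21/6.57×10^-4 + 1.30/2.06×10^-4) = 0.2060 rad.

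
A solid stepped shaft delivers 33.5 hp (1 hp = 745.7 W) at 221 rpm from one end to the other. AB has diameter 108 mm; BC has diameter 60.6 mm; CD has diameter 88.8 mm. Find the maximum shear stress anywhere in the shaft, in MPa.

24.7 MPa

ω = 2π·221/60 = 23.14 rad/s, so T = P/ω = 33.5×745.7 / 23.14 = 1079 N·m.
Under the same torque, τ_max = 16T/(πd³) is largest where d is smallest — segment BC (d = 60.6 mm).
τ_max = 16·1079/(π·(0.0606)³) = 2.470×10^7 Pa.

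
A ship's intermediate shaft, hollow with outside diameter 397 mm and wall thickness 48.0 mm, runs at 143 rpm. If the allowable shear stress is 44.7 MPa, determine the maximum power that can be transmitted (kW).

J = π(d_o⁴ − d_i⁴)/32 = π(0.397⁴ − 0.301⁴)/32 = 1.633×10^-3 m⁴.
T_max = τ_allow·J/r = 4.47×10^7 × 1.633×10^-3 / 0.199 = 367700 N·m.
ω = 2π·143/60 = 14.97 rad/s, so P_max = T_max·ω = 5.506×10^6 W.

5510 kW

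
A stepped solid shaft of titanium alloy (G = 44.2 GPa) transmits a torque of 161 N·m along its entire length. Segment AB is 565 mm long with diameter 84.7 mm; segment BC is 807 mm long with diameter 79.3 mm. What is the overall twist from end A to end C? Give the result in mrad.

1.16 mrad

J_AB = π(0.0847)⁴/32 = 5.05×10^-6 m⁴; J_BC = π(0.0793)⁴/32 = 3.88×10^-6 m⁴.
θ = (T/G)·Σ L_i/J_i = (161.0/44.2×10⁹)·(0.565/5.05×10^-6 + 0.807/3.88×10^-6) = 1.164×10^-3 rad.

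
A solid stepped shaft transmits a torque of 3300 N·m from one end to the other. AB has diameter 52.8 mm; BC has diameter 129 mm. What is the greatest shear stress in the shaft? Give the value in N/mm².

Under the same torque, τ_max = 16T/(πd³) is largest where d is smallest — segment AB (d = 52.8 mm).
τ_max = 16·3300/(π·(0.0528)³) = 1.142×10^8 Pa.

114 N/mm²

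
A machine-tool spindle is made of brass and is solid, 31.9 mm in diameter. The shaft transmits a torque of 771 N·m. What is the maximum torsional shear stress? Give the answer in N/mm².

J = πd⁴/32 = π(0.0319)⁴/32 = 1.017×10^-7 m⁴.
τ_max = T·r/J = 771.0 × 0.0159 / 1.017×10^-7 = 1.210×10^8 Pa.

121 N/mm²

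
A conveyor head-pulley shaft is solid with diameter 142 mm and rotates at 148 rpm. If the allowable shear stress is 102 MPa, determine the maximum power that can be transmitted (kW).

889 kW

J = πd⁴/32 = π(0.142)⁴/32 = 3.992×10^-5 m⁴.
T_max = τ_allow·J/r = 1.02×10^8 × 3.992×10^-5 / 0.0710 = 57340 N·m.
ω = 2π·148/60 = 15.50 rad/s, so P_max = T_max·ω = 8.888×10^5 W.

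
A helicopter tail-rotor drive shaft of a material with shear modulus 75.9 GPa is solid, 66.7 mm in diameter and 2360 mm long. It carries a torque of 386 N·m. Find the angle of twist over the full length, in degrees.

J = πd⁴/32 = π(0.0667)⁴/32 = 1.943×10^-6 m⁴.
θ = T·L/(G·J) = 386.0 × 2.36 / (75.9×10⁹ × 1.943×10^-6) = 6.177×10^-3 rad.

0.354°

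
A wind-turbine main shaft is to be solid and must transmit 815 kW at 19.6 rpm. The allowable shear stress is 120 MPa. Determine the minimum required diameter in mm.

256 mm

ω = 2π·19.6/60 = 2.053 rad/s, so T = P/ω = 815×10³ / 2.053 = 397100 N·m.
For a solid shaft τ_max = 16T/(πd³), so d = (16T/(π τ_allow))^(1/3) = (16·397100/(π·1.20×10^8))^(1/3) = 0.2564 m.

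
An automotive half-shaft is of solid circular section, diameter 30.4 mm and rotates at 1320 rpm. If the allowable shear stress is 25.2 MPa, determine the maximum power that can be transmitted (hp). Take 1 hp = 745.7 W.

25.8 hp

J = πd⁴/32 = π(0.0304)⁴/32 = 8.385×10^-8 m⁴.
T_max = τ_allow·J/r = 2.52×10^7 × 8.385×10^-8 / 0.0152 = 139.0 N·m.
ω = 2π·1320/60 = 138.2 rad/s, so P_max = T_max·ω = 1.922×10^4 W.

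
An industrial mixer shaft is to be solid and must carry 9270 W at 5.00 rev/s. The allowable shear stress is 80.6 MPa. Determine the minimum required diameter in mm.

26.5 mm

ω = 2π·5.00 = 31.42 rad/s, so T = P/ω = 9270 / 31.42 = 295.1 N·m.
For a solid shaft τ_max = 16T/(πd³), so d = (16T/(π τ_allow))^(1/3) = (16·295.1/(π·8.06×10^7))^(1/3) = 0.02652 m.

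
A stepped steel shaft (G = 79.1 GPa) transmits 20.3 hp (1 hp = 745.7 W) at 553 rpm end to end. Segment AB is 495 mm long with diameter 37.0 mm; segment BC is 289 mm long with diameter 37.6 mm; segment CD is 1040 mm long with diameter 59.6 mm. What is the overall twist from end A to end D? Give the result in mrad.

ω = 2π·553/60 = 57.91 rad/s, so T = P/ω = 20.3×745.7 / 57.91 = 261.4 N·m.
J_AB = π(0.0370)⁴/32 = 1.84×10^-7 m⁴; J_BC = π(0.0376)⁴/32 = 1.96×10^-7 m⁴; J_CD = π(0.0596)⁴/32 = 1.24×10^-6 m⁴.
θ = (T/G)·Σ L_i/J_i = (261.4/79.1×10⁹)·(0.495/1.84×10^-7 + 0.289/1.96×10^-7 + 1.04/1.24×10^-6) = 0.01653 rad.

16.5 mrad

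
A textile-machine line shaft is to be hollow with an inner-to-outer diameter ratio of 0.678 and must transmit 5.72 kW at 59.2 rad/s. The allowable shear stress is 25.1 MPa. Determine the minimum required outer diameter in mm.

ω = 59.2 rad/s, so T = P/ω = 5.72×10³ / 59.20 = 96.62 N·m.
For a hollow shaft with d_i/d_o = 0.678: τ_max = 16T/(π d_o³ (1−k⁴)), so d_o = [16T/(π τ_allow (1−k⁴))]^(1/3) = [16·96.62/(π·2.51×10^7·0.7887)]^(1/3) = 0.02918 m.

29.2 mm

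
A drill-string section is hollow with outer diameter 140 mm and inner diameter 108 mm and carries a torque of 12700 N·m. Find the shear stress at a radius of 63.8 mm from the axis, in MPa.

33.3 MPa

J = π(d_o⁴ − d_i⁴)/32 = π(0.140⁴ − 0.108⁴)/32 = 2.436×10^-5 m⁴.
Shear stress varies linearly with radius: τ = T·r/J = 12700 × 0.0638 / 2.436×10^-5 = 3.326×10^7 Pa.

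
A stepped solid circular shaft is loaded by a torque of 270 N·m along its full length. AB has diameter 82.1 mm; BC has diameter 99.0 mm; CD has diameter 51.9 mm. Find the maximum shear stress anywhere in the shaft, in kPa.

9840 kPa

Under the same torque, τ_max = 16T/(πd³) is largest where d is smallest — segment CD (d = 51.9 mm).
τ_max = 16·270.0/(π·(0.0519)³) = 9.836×10^6 Pa.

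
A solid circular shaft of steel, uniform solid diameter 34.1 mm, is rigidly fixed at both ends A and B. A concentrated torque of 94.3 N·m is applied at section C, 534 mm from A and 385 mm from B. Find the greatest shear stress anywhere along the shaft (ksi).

1.02 ksi

With uniform GJ and both ends fixed, compatibility θ_AC = θ_CB gives T_A·a = T_B·b, together with T_A + T_B = T₀.
T_A = T₀·b/(a+b) = 94.30·385/919.0 = 39.51 N·m; T_B = 54.79 N·m.
τ in each portion: τ_AC = 5.07×10^6 Pa, τ_CB = 7.04×10^6 Pa; maximum is in CB.
τ_max = T_CB·r/J = 54.79·0.0170/1.33×10^-7 = 7.038×10^6 Pa.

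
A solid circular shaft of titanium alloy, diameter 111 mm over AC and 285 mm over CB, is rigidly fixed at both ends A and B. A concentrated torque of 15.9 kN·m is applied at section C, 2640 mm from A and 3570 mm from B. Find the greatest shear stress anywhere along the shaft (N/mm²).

3.39 N/mm²

Compatibility: T_A·a/J_AC = T_B·b/J_CB with T_A + T_B = T₀.
J_AC = 1.49×10^-5 m⁴, J_CB = 6.48×10^-4 m⁴, so T_A = T₀·(J_AC/a)/((J_AC/a)+(J_CB/b)) = 479.8 N·m, T_B = 15420 N·m.
τ in each portion: τ_AC = 1.79×10^6 Pa, τ_CB = 3.39×10^6 Pa; maximum is in CB.
τ_max = T_CB·r/J = 15420·0.142/6.48×10^-4 = 3.393×10^6 Pa.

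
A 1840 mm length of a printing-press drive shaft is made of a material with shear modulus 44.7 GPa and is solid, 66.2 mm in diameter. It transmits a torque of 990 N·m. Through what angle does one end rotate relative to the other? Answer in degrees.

J = πd⁴/32 = π(0.0662)⁴/32 = 1.886×10^-6 m⁴.
θ = T·L/(G·J) = 990.0 × 1.84 / (44.7×10⁹ × 1.886×10^-6) = 0.02161 rad.

1.24°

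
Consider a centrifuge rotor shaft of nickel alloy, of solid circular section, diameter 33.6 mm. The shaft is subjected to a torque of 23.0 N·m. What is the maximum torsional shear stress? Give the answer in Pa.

J = πd⁴/32 = π(0.0336)⁴/32 = 1.251×10^-7 m⁴.
τ_max = T·r/J = 23.00 × 0.0168 / 1.251×10^-7 = 3.088×10^6 Pa.

3.09e6 Pa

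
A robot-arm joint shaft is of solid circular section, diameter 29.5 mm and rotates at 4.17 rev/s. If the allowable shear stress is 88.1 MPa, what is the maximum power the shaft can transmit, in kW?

11.6 kW

J = πd⁴/32 = π(0.0295)⁴/32 = 7.435×10^-8 m⁴.
T_max = τ_allow·J/r = 8.81×10^7 × 7.435×10^-8 / 0.0147 = 444.1 N·m.
ω = 2π·4.17 = 26.20 rad/s, so P_max = T_max·ω = 1.164×10^4 W.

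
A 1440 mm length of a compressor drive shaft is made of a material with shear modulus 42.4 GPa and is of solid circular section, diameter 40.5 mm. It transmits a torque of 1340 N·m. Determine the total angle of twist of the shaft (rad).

0.172 rad

J = πd⁴/32 = π(0.0405)⁴/32 = 2.641×10^-7 m⁴.
θ = T·L/(G·J) = 1340 × 1.44 / (42.4×10⁹ × 2.641×10^-7) = 0.1723 rad.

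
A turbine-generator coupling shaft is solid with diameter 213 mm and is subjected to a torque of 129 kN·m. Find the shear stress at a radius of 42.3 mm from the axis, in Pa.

2.70e7 Pa

J = πd⁴/32 = π(0.213)⁴/32 = 2.021×10^-4 m⁴.
Shear stress varies linearly with radius: τ = T·r/J = 129000 × 0.0423 / 2.021×10^-4 = 2.700×10^7 Pa.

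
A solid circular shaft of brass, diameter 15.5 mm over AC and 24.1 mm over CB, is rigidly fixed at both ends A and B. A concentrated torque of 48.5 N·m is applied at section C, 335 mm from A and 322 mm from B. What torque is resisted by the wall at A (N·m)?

6.85 N·m

Compatibility: T_A·a/J_AC = T_B·b/J_CB with T_A + T_B = T₀.
J_AC = 5.67×10^-9 m⁴, J_CB = 3.31×10^-8 m⁴, so T_A = T₀·(J_AC/a)/((J_AC/a)+(J_CB/b)) = 6.850 N·m, T_B = 41.65 N·m.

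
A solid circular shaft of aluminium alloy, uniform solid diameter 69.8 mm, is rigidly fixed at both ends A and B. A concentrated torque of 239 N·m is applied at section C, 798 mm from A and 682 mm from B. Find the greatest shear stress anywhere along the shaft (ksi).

0.280 ksi

With uniform GJ and both ends fixed, compatibility θ_AC = θ_CB gives T_A·a = T_B·b, together with T_A + T_B = T₀.
T_A = T₀·b/(a+b) = 239.0·682/1480 = 110.1 N·m; T_B = 128.9 N·m.
τ in each portion: τ_AC = 1.65×10^6 Pa, τ_CB = 1.93×10^6 Pa; maximum is in CB.
τ_max = T_CB·r/J = 128.9·0.0349/2.33×10^-6 = 1.930×10^6 Pa.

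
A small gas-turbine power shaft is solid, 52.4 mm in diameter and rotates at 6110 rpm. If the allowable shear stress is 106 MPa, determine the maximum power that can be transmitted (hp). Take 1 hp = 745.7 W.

2570 hp

J = πd⁴/32 = π(0.0524)⁴/32 = 7.402×10^-7 m⁴.
T_max = τ_allow·J/r = 1.06×10^8 × 7.402×10^-7 / 0.0262 = 2995 N·m.
ω = 2π·6110/60 = 639.8 rad/s, so P_max = T_max·ω = 1.916×10^6 W.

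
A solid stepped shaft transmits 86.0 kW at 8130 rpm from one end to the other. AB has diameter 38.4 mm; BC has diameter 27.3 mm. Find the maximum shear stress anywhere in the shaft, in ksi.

ω = 2π·8130/60 = 851.4 rad/s, so T = P/ω = 86.0×10³ / 851.4 = 101.0 N·m.
Under the same torque, τ_max = 16T/(πd³) is largest where d is smallest — segment BC (d = 27.3 mm).
τ_max = 16·101.0/(π·(0.0273)³) = 2.528×10^7 Pa.

3.67 ksi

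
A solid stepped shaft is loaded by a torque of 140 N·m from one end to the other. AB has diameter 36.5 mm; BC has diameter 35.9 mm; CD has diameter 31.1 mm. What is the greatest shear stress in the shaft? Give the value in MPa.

Under the same torque, τ_max = 16T/(πd³) is largest where d is smallest — segment CD (d = 31.1 mm).
τ_max = 16·140.0/(π·(0.0311)³) = 2.370×10^7 Pa.

23.7 MPa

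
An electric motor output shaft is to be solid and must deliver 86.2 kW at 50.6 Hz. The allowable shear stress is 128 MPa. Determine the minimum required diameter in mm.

22.1 mm

ω = 2π·50.6 = 317.9 rad/s, so T = P/ω = 86.2×10³ / 317.9 = 271.1 N·m.
For a solid shaft τ_max = 16T/(πd³), so d = (16T/(π τ_allow))^(1/3) = (16·271.1/(π·1.28×10^8))^(1/3) = 0.02210 m.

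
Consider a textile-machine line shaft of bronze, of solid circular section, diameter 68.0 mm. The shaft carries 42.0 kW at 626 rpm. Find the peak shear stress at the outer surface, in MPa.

10.4 MPa

ω = 2π·626/60 = 65.55 rad/s, so T = P/ω = 42.0×10³ / 65.55 = 640.7 N·m.
J = πd⁴/32 = π(0.0680)⁴/32 = 2.099×10^-6 m⁴.
τ_max = T·r/J = 640.7 × 0.0340 / 2.099×10^-6 = 1.038×10^7 Pa.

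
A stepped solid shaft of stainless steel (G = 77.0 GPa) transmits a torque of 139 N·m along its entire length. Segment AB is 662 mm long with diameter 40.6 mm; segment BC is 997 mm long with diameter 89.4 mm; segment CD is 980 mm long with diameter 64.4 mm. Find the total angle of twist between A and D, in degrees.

0.333°

J_AB = π(0.0406)⁴/32 = 2.67×10^-7 m⁴; J_BC = π(0.0894)⁴/32 = 6.27×10^-6 m⁴; J_CD = π(0.0644)⁴/32 = 1.69×10^-6 m⁴.
θ = (T/G)·Σ L_i/J_i = (139.0/77.0×10⁹)·(0.662/2.67×10^-7 + 0.997/6.27×10^-6 + 0.980/1.69×10^-6) = 5.815×10^-3 rad.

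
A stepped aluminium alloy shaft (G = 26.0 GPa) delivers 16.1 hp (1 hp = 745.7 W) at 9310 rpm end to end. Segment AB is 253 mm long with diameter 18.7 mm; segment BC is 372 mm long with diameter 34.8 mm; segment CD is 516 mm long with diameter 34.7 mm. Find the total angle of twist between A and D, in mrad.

12.9 mrad

ω = 2π·9310/60 = 974.9 rad/s, so T = P/ω = 16.1×745.7 / 974.9 = 12.31 N·m.
J_AB = π(0.0187)⁴/32 = 1.20×10^-8 m⁴; J_BC = π(0.0348)⁴/32 = 1.44×10^-7 m⁴; J_CD = π(0.0347)⁴/32 = 1.42×10^-7 m⁴.
θ = (T/G)·Σ L_i/J_i = (12.31/26.0×10⁹)·(0.253/1.20×10^-8 + 0.372/1.44×10^-7 + 0.516/1.42×10^-7) = 0.01292 rad.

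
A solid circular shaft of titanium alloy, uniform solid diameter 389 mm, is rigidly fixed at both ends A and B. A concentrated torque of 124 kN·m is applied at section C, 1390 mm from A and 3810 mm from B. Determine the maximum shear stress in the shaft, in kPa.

With uniform GJ and both ends fixed, compatibility θ_AC = θ_CB gives T_A·a = T_B·b, together with T_A + T_B = T₀.
T_A = T₀·b/(a+b) = 124000·3810/5200 = 90850 N·m; T_B = 33150 N·m.
τ in each portion: τ_AC = 7.86×10^6 Pa, τ_CB = 2.87×10^6 Pa; maximum is in AC.
τ_max = T_AC·r/J = 90850·0.195/2.25×10^-3 = 7.861×10^6 Pa.

7860 kPa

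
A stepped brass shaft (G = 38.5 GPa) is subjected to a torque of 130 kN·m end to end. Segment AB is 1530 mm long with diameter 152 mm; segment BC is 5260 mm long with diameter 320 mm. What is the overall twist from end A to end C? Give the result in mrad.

116 mrad

J_AB = π(0.152)⁴/32 = 5.24×10^-5 m⁴; J_BC = π(0.320)⁴/32 = 1.03×10^-3 m⁴.
θ = (T/G)·Σ L_i/J_i = (130000/38.5×10⁹)·(1.53/5.24×10^-5 + 5.26/1.03×10^-3) = 0.1158 rad.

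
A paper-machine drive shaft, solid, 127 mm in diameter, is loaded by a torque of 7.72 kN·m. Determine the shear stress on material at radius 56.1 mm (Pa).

1.70e7 Pa

J = πd⁴/32 = π(0.127)⁴/32 = 2.554×10^-5 m⁴.
Shear stress varies linearly with radius: τ = T·r/J = 7720 × 0.0561 / 2.554×10^-5 = 1.696×10^7 Pa.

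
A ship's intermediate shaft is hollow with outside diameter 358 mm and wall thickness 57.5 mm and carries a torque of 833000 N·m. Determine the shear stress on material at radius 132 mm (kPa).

J = π(d_o⁴ − d_i⁴)/32 = π(0.358⁴ − 0.243⁴)/32 = 1.270×10^-3 m⁴.
Shear stress varies linearly with radius: τ = T·r/J = 833000 × 0.132 / 1.270×10^-3 = 8.656×10^7 Pa.

86600 kPa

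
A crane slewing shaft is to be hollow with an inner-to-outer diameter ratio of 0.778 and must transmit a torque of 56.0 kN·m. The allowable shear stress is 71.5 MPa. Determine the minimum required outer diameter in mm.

185 mm

For a hollow shaft with d_i/d_o = 0.778: τ_max = 16T/(π d_o³ (1−k⁴)), so d_o = [16T/(π τ_allow (1−k⁴))]^(1/3) = [16·56000/(π·7.15×10^7·0.6336)]^(1/3) = 0.1846 m.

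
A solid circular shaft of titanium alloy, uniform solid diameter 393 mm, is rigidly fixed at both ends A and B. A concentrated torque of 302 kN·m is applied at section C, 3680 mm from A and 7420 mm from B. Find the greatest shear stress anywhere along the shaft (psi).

2460 psi

With uniform GJ and both ends fixed, compatibility θ_AC = θ_CB gives T_A·a = T_B·b, together with T_A + T_B = T₀.
T_A = T₀·b/(a+b) = 302000·7420/11100 = 201900 N·m; T_B = 100100 N·m.
τ in each portion: τ_AC = 1.69×10^7 Pa, τ_CB = 8.40×10^6 Pa; maximum is in AC.
τ_max = T_AC·r/J = 201900·0.197/2.34×10^-3 = 1.694×10^7 Pa.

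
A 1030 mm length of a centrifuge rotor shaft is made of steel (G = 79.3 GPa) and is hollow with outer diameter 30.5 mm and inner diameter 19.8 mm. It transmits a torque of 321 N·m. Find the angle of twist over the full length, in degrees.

J = π(d_o⁴ − d_i⁴)/32 = π(0.0305⁴ − 0.0198⁴)/32 = 6.987×10^-8 m⁴.
θ = T·L/(G·J) = 321.0 × 1.03 / (79.3×10⁹ × 6.987×10^-8) = 0.05967 rad.

3.42°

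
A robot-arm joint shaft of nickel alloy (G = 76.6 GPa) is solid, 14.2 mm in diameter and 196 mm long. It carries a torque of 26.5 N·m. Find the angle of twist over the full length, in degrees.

0.973°

J = πd⁴/32 = π(0.0142)⁴/32 = 3.992×10^-9 m⁴.
θ = T·L/(G·J) = 26.50 × 0.196 / (76.6×10⁹ × 3.992×10^-9) = 0.01699 rad.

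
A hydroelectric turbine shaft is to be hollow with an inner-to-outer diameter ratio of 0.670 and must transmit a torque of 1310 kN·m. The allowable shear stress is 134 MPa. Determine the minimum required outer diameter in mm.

For a hollow shaft with d_i/d_o = 0.670: τ_max = 16T/(π d_o³ (1−k⁴)), so d_o = [16T/(π τ_allow (1−k⁴))]^(1/3) = [16·1.310e6/(π·1.34×10^8·0.7985)]^(1/3) = 0.3965 m.

397 mm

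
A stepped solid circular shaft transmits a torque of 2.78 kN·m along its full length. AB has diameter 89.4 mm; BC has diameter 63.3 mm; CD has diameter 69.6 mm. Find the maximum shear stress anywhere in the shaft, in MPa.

Under the same torque, τ_max = 16T/(πd³) is largest where d is smallest — segment BC (d = 63.3 mm).
τ_max = 16·2780/(π·(0.0633)³) = 5.582×10^7 Pa.

55.8 MPa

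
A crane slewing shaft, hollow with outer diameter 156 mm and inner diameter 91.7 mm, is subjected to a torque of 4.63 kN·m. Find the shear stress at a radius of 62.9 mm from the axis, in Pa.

5.69e6 Pa

J = π(d_o⁴ − d_i⁴)/32 = π(0.156⁴ − 0.0917⁴)/32 = 5.120×10^-5 m⁴.
Shear stress varies linearly with radius: τ = T·r/J = 4630 × 0.0629 / 5.120×10^-5 = 5.688×10^6 Pa.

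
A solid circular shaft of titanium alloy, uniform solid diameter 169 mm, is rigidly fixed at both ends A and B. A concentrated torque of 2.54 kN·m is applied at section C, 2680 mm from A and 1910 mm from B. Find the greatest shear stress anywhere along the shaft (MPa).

1.56 MPa

With uniform GJ and both ends fixed, compatibility θ_AC = θ_CB gives T_A·a = T_B·b, together with T_A + T_B = T₀.
T_A = T₀·b/(a+b) = 2540·1910/4590 = 1057 N·m; T_B = 1483 N·m.
τ in each portion: τ_AC = 1.12×10^6 Pa, τ_CB = 1.56×10^6 Pa; maximum is in CB.
τ_max = T_CB·r/J = 1483·0.0845/8.01×10^-5 = 1.565×10^6 Pa.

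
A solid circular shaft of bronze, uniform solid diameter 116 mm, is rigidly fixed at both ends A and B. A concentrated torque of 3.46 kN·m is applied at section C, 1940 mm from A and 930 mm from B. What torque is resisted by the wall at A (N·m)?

1120 N·m

With uniform GJ and both ends fixed, compatibility θ_AC = θ_CB gives T_A·a = T_B·b, together with T_A + T_B = T₀.
T_A = T₀·b/(a+b) = 3460·930/2870 = 1121 N·m; T_B = 2339 N·m.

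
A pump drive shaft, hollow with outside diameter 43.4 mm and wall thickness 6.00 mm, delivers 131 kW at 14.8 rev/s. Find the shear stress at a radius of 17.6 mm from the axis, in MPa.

98.1 MPa

ω = 2π·14.8 = 92.99 rad/s, so T = P/ω = 131×10³ / 92.99 = 1409 N·m.
J = π(d_o⁴ − d_i⁴)/32 = π(0.0434⁴ − 0.0314⁴)/32 = 2.529×10^-7 m⁴.
Shear stress varies linearly with radius: τ = T·r/J = 1409 × 0.0176 / 2.529×10^-7 = 9.805×10^7 Pa.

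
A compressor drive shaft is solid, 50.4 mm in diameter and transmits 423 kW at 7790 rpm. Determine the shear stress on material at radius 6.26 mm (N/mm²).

ω = 2π·7790/60 = 815.8 rad/s, so T = P/ω = 423×10³ / 815.8 = 518.5 N·m.
J = πd⁴/32 = π(0.0504)⁴/32 = 6.335×10^-7 m⁴.
Shear stress varies linearly with radius: τ = T·r/J = 518.5 × 0.00626 / 6.335×10^-7 = 5.124×10^6 Pa.

5.12 N/mm²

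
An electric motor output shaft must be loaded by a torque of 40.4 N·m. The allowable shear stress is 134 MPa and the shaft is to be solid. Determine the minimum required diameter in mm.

For a solid shaft τ_max = 16T/(πd³), so d = (16T/(π τ_allow))^(1/3) = (16·40.40/(π·1.34×10^8))^(1/3) = 0.01154 m.

11.5 mm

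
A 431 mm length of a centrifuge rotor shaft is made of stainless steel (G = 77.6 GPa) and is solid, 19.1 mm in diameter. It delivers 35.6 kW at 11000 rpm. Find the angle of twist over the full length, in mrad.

13.1 mrad

ω = 2π·11000/60 = 1152 rad/s, so T = P/ω = 35.6×10³ / 1152 = 30.90 N·m.
J = πd⁴/32 = π(0.0191)⁴/32 = 1.307×10^-8 m⁴.
θ = T·L/(G·J) = 30.90 × 0.431 / (77.6×10⁹ × 1.307×10^-8) = 0.01314 rad.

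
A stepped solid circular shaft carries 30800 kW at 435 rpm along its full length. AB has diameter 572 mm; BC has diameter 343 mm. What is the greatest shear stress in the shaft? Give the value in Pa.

ω = 2π·435/60 = 45.55 rad/s, so T = P/ω = 30800×10³ / 45.55 = 676100 N·m.
Under the same torque, τ_max = 16T/(πd³) is largest where d is smallest — segment BC (d = 343 mm).
τ_max = 16·676100/(π·(0.343)³) = 8.533×10^7 Pa.

8.53e7 Pa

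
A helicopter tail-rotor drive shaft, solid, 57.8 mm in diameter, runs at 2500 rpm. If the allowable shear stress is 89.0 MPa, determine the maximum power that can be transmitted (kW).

883 kW

J = πd⁴/32 = π(0.0578)⁴/32 = 1.096×10^-6 m⁴.
T_max = τ_allow·J/r = 8.90×10^7 × 1.096×10^-6 / 0.0289 = 3374 N·m.
ω = 2π·2500/60 = 261.8 rad/s, so P_max = T_max·ω = 8.834×10^5 W.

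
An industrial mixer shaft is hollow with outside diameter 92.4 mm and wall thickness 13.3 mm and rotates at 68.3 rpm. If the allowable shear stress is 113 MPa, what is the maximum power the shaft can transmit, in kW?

J = π(d_o⁴ − d_i⁴)/32 = π(0.0924⁴ − 0.0658⁴)/32 = 5.316×10^-6 m⁴.
T_max = τ_allow·J/r = 1.13×10^8 × 5.316×10^-6 / 0.0462 = 13000 N·m.
ω = 2π·68.3/60 = 7.152 rad/s, so P_max = T_max·ω = 9.300×10^4 W.

93.0 kW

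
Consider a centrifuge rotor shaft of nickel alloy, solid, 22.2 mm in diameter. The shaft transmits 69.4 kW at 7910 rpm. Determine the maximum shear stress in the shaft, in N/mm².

ω = 2π·7910/60 = 828.3 rad/s, so T = P/ω = 69.4×10³ / 828.3 = 83.78 N·m.
J = πd⁴/32 = π(0.0222)⁴/32 = 2.385×10^-8 m⁴.
τ_max = T·r/J = 83.78 × 0.0111 / 2.385×10^-8 = 3.900×10^7 Pa.

39.0 N/mm²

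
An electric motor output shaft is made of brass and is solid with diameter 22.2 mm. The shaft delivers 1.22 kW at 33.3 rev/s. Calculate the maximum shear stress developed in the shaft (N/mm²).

2.71 N/mm²

ω = 2π·33.3 = 209.2 rad/s, so T = P/ω = 1.22×10³ / 209.2 = 5.831 N·m.
J = πd⁴/32 = π(0.0222)⁴/32 = 2.385×10^-8 m⁴.
τ_max = T·r/J = 5.831 × 0.0111 / 2.385×10^-8 = 2.714×10^6 Pa.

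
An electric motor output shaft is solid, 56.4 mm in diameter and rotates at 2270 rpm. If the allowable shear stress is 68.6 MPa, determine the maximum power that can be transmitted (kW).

J = πd⁴/32 = π(0.0564)⁴/32 = 9.934×10^-7 m⁴.
T_max = τ_allow·J/r = 6.86×10^7 × 9.934×10^-7 / 0.0282 = 2417 N·m.
ω = 2π·2270/60 = 237.7 rad/s, so P_max = T_max·ω = 5.744×10^5 W.

574 kW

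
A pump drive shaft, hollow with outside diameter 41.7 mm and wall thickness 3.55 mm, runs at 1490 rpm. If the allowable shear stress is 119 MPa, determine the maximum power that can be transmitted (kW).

J = π(d_o⁴ − d_i⁴)/32 = π(0.0417⁴ − 0.0346⁴)/32 = 1.562×10^-7 m⁴.
T_max = τ_allow·J/r = 1.19×10^8 × 1.562×10^-7 / 0.0209 = 891.2 N·m.
ω = 2π·1490/60 = 156.0 rad/s, so P_max = T_max·ω = 1.391×10^5 W.

139 kW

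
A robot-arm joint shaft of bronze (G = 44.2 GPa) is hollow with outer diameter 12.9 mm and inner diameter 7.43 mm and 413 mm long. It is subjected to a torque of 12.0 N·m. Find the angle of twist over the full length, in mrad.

J = π(d_o⁴ − d_i⁴)/32 = π(0.0129⁴ − 0.00743⁴)/32 = 2.419×10^-9 m⁴.
θ = T·L/(G·J) = 12.00 × 0.413 / (44.2×10⁹ × 2.419×10^-9) = 0.04634 rad.

46.3 mrad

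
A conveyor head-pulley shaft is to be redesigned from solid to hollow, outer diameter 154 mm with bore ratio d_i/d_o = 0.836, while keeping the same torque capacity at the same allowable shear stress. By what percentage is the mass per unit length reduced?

52.9 %

Equal τ_max and T ⇒ the solid shaft needs d_s³ = d_o³(1−k⁴), so d_s = 154·(1−0.836⁴)^(1/3) = 123.2 mm.
Area ratio A_h/A_s = d_o²(1−k²)/d_s² = (1−k²)/(1−k⁴)^(2/3) = 0.4708.
Mass saving = 1 − 0.4708 = 52.9 %.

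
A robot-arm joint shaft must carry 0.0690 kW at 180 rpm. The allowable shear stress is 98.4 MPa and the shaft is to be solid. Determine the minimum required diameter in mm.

ω = 2π·180/60 = 18.85 rad/s, so T = P/ω = 0.0690×10³ / 18.85 = 3.661 N·m.
For a solid shaft τ_max = 16T/(πd³), so d = (16T/(π τ_allow))^(1/3) = (16·3.661/(π·9.84×10^7))^(1/3) = 0.005743 m.

5.74 mm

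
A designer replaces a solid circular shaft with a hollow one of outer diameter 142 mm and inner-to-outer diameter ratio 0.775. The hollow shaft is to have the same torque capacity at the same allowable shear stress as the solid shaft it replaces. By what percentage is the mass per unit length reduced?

46.2 %

Equal τ_max and T ⇒ the solid shaft needs d_s³ = d_o³(1−k⁴), so d_s = 142·(1−0.775⁴)^(1/3) = 122.3 mm.
Area ratio A_h/A_s = d_o²(1−k²)/d_s² = (1−k²)/(1−k⁴)^(2/3) = 0.5382.
Mass saving = 1 − 0.5382 = 46.2 %.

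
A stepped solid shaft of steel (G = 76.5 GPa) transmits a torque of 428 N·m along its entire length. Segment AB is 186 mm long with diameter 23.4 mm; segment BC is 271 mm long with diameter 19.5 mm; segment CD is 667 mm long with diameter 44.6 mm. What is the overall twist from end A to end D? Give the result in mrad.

152 mrad

J_AB = π(0.0234)⁴/32 = 2.94×10^-8 m⁴; J_BC = π(0.0195)⁴/32 = 1.42×10^-8 m⁴; J_CD = π(0.0446)⁴/32 = 3.88×10^-7 m⁴.
θ = (T/G)·Σ L_i/J_i = (428.0/76.5×10⁹)·(0.186/2.94×10^-8 + 0.271/1.42×10^-8 + 0.667/3.88×10^-7) = 0.1518 rad.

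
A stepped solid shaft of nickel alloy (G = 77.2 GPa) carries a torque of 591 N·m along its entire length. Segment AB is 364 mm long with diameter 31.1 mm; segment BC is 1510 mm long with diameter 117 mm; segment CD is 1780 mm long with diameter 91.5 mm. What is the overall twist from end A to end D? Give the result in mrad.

32.9 mrad

J_AB = π(0.0311)⁴/32 = 9.18×10^-8 m⁴; J_BC = π(0.117)⁴/32 = 1.84×10^-5 m⁴; J_CD = π(0.0915)⁴/32 = 6.88×10^-6 m⁴.
θ = (T/G)·Σ L_i/J_i = (591.0/77.2×10⁹)·(0.364/9.18×10^-8 + 1.51/1.84×10^-5 + 1.78/6.88×10^-6) = 0.03295 rad.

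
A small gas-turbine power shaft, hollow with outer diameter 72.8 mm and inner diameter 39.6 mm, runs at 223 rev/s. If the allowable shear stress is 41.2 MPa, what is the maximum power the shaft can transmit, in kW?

3990 kW

J = π(d_o⁴ − d_i⁴)/32 = π(0.0728⁴ − 0.0396⁴)/32 = 2.516×10^-6 m⁴.
T_max = τ_allow·J/r = 4.12×10^7 × 2.516×10^-6 / 0.0364 = 2848 N·m.
ω = 2π·223 = 1401 rad/s, so P_max = T_max·ω = 3.990×10^6 W.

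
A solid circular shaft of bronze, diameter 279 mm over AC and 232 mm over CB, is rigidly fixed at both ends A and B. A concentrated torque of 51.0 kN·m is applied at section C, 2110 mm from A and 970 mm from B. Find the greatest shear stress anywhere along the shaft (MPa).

Compatibility: T_A·a/J_AC = T_B·b/J_CB with T_A + T_B = T₀.
J_AC = 5.95×10^-4 m⁴, J_CB = 2.84×10^-4 m⁴, so T_A = T₀·(J_AC/a)/((J_AC/a)+(J_CB/b)) = 25000 N·m, T_B = 26000 N·m.
τ in each portion: τ_AC = 5.86×10^6 Pa, τ_CB = 1.06×10^7 Pa; maximum is in CB.
τ_max = T_CB·r/J = 26000·0.116/2.84×10^-4 = 1.060×10^7 Pa.

10.6 MPa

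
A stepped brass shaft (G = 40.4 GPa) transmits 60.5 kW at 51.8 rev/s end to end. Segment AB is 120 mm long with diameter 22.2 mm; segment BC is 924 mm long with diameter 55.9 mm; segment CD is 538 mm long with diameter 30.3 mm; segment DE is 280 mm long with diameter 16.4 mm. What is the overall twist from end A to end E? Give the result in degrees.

ω = 2π·51.8 = 325.5 rad/s, so T = P/ω = 60.5×10³ / 325.5 = 185.9 N·m.
J_AB = π(0.0222)⁴/32 = 2.38×10^-8 m⁴; J_BC = π(0.0559)⁴/32 = 9.59×10^-7 m⁴; J_CD = π(0.0303)⁴/32 = 8.28×10^-8 m⁴; J_DE = π(0.0164)⁴/32 = 7.10×10^-9 m⁴.
θ = (T/G)·Σ L_i/J_i = (185.9/40.4×10⁹)·(0.120/2.38×10^-8 + 0.924/9.59×10^-7 + 0.538/8.28×10^-8 + 0.280/7.10×10^-9) = 0.2389 rad.

13.7°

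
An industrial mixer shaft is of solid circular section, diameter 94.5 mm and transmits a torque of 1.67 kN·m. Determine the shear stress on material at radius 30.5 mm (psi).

J = πd⁴/32 = π(0.0945)⁴/32 = 7.829×10^-6 m⁴.
Shear stress varies linearly with radius: τ = T·r/J = 1670 × 0.0305 / 7.829×10^-6 = 6.506×10^6 Pa.

944 psi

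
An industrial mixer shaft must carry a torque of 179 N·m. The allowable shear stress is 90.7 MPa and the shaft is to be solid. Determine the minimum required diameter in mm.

For a solid shaft τ_max = 16T/(πd³), so d = (16T/(π τ_allow))^(1/3) = (16·179.0/(π·9.07×10^7))^(1/3) = 0.02158 m.

21.6 mm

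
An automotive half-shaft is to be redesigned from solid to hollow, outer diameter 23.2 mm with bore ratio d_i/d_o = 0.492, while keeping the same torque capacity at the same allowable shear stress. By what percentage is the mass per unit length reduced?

21.1 %

Equal τ_max and T ⇒ the solid shaft needs d_s³ = d_o³(1−k⁴), so d_s = 23.2·(1−0.492⁴)^(1/3) = 22.74 mm.
Area ratio A_h/A_s = d_o²(1−k²)/d_s² = (1−k²)/(1−k⁴)^(2/3) = 0.7891.
Mass saving = 1 − 0.7891 = 21.1 %.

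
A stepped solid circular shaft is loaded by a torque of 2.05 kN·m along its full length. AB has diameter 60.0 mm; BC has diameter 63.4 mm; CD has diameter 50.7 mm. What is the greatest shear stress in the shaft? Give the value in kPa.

80100 kPa

Under the same torque, τ_max = 16T/(πd³) is largest where d is smallest — segment CD (d = 50.7 mm).
τ_max = 16·2050/(π·(0.0507)³) = 8.011×10^7 Pa.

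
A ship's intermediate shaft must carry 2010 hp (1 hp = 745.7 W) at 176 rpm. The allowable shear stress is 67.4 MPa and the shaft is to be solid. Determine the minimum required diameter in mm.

ω = 2π·176/60 = 18.43 rad/s, so T = P/ω = 2010×745.7 / 18.43 = 81320 N·m.
For a solid shaft τ_max = 16T/(πd³), so d = (16T/(π τ_allow))^(1/3) = (16·81320/(π·6.74×10^7))^(1/3) = 0.1832 m.

183 mm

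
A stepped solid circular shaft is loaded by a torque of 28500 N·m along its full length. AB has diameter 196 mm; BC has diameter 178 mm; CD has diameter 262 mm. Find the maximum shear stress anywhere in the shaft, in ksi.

3.73 ksi

Under the same torque, τ_max = 16T/(πd³) is largest where d is smallest — segment BC (d = 178 mm).
τ_max = 16·28500/(π·(0.178)³) = 2.574×10^7 Pa.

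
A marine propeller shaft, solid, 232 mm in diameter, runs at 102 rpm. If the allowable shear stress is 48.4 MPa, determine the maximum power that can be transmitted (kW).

1270 kW

J = πd⁴/32 = π(0.232)⁴/32 = 2.844×10^-4 m⁴.
T_max = τ_allow·J/r = 4.84×10^7 × 2.844×10^-4 / 0.116 = 118700 N·m.
ω = 2π·102/60 = 10.68 rad/s, so P_max = T_max·ω = 1.268×10^6 W.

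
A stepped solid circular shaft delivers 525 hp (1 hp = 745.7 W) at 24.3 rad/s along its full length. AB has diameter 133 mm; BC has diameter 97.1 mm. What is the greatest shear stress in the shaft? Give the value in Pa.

8.96e7 Pa

ω = 24.3 rad/s, so T = P/ω = 525×745.7 / 24.30 = 16110 N·m.
Under the same torque, τ_max = 16T/(πd³) is largest where d is smallest — segment BC (d = 97.1 mm).
τ_max = 16·16110/(π·(0.0971)³) = 8.963×10^7 Pa.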